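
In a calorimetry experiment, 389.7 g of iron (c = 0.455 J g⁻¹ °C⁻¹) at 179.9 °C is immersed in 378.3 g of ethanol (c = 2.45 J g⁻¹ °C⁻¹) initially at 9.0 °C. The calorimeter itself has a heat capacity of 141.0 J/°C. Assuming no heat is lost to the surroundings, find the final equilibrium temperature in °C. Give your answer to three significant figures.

Heat lost by iron = heat gained by ethanol + calorimeter.
(389.7)(0.455)(179.9 − T) = [(378.3)(2.45) + 141.0](T − 9.0)
177.3135 (179.9 − T) = 1067.835 (T − 9.0)
31899 − 177.3135 T = 1067.835 T − 9610.5
41509.5 = 1245.1485 T
T = 33.34 °C

T_f = 33.3 °C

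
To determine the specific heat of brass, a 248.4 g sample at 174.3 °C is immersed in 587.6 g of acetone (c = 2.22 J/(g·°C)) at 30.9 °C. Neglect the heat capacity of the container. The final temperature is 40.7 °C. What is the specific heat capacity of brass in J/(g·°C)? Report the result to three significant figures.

c = 0.385 J/(g·°C)

q_gained = (587.6 × 2.22) × (40.7 − 30.9) = 12780 J
q_lost = 248.4 × c × (174.3 − 40.7) = 33186.24 c
Set equal: c = 12780 / 33186.24 = 0.385 J/(g·°C)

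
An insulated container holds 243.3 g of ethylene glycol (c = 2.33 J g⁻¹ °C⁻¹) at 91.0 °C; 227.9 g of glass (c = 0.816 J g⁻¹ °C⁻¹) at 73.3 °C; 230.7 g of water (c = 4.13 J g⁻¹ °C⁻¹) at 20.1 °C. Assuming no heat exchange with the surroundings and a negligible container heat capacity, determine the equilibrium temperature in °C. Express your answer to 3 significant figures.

Σ mᵢcᵢ(T − Tᵢ) = 0  ⇒  T = Σ mᵢcᵢTᵢ / Σ mᵢcᵢ
Σ mᵢcᵢ = 243.3×2.33 + 227.9×0.816 + 230.7×4.13 = 1705.6464
Σ mᵢcᵢTᵢ = 566.889×91.0 + 185.9664×73.3 + 952.791×20.1 = 84369
T = 84369 / 1705.6464 = 49.46 °C

T_f = 49.5 °C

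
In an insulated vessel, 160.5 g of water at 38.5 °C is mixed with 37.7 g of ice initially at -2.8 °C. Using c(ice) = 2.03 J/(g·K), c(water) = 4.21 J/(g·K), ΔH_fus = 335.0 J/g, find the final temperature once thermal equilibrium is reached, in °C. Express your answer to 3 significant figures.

T_f = 15.8 °C

Heat to bring ice to 0 °C and melt it: q₁ = 37.7×2.03×2.8 + 37.7×335.0 = 12844 J
Heat the water can supply cooling to 0 °C: 160.5×4.21×38.5 = 26014.6 J > q₁, so all ice melts.
Energy balance: 160.5×4.21×(38.5 − T) = 12844 + 37.7×4.21×(T − 0)
675.705(38.5 − T) = 12844 + 158.717 T
26014.6 − 12844 = 834.422 T
T = 13170.6 / 834.422 = 15.78 °C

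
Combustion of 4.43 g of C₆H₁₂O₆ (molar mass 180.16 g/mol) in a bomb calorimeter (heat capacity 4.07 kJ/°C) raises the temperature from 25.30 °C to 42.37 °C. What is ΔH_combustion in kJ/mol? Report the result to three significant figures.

ΔH = -2830 kJ/mol

ΔT = 42.37 − 25.30 = 17.07 °C
q_cal = C_cal × ΔT = 4.07 × 17.07 = 69.4749 kJ
n = 4.43 / 180.16 = 0.02459 mol
q_rxn = −q_cal = -69.4749 kJ
ΔH = -69.4749 / 0.02459 = -2825 kJ/mol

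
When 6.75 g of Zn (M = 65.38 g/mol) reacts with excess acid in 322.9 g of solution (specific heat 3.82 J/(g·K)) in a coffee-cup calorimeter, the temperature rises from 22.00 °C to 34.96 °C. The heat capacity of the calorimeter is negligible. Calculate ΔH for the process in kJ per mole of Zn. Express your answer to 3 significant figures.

ΔH = -155 kJ/mol

|ΔT| = |34.96 − 22.00| = 12.96 °C
|q_surr| = (322.9 × 3.82) × 12.96 = 1233.478 × 12.96 = 15990 J
n(Zn) = 6.75 / 65.38 = 0.1032 mol
Temperature rose, so q_rxn = −|q_surr| = -15.99 kJ
ΔH = q_rxn / n = -154.9 kJ/mol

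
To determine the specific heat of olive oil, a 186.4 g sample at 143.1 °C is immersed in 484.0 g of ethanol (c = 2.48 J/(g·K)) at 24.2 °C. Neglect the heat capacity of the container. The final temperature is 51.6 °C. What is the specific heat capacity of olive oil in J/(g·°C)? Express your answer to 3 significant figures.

c = 1.93 J/(g·°C)

q_gained = (484.0 × 2.48) × (51.6 − 24.2) = 32890 J
q_lost = 186.4 × c × (143.1 − 51.6) = 17055.6 c
Set equal: c = 32890 / 17055.6 = 1.93 J/(g·°C)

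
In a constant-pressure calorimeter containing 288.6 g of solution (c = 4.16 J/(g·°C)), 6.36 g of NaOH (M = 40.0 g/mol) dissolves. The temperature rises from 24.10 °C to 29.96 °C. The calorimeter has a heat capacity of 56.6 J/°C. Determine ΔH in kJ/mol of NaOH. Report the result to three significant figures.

|ΔT| = |29.96 − 24.10| = 5.86 °C
|q_surr| = (288.6 × 4.16 + 56.6) × 5.86 = 1257.176 × 5.86 = 7367 J
n(NaOH) = 6.36 / 40.0 = 0.1590 mol
Temperature rose, so q_rxn = −|q_surr| = -7.367 kJ
ΔH = q_rxn / n = -46.33 kJ/mol

ΔH = -46.3 kJ/mol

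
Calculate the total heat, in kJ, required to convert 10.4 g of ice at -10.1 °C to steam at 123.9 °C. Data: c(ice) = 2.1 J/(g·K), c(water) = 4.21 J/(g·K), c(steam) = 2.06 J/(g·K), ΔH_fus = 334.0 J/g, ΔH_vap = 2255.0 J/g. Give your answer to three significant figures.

q = 32.0 kJ

q1 (heat ice -10.1→0.0 °C): 10.4 × 2.1 × 10.1 = 221 J
q2 (melt at 0 °C): 10.4 × 334.0 = 3474 J
q3 (heat water 0.0→100.0 °C): 10.4 × 4.21 × 100.0 = 4378 J
q4 (vaporize at 100 °C): 10.4 × 2255.0 = 23452 J
q5 (heat steam 100.0→123.9 °C): 10.4 × 2.06 × 23.9 = 512 J
Total: 221 + 3474 + 4378 + 23452 + 512 = 32037 J = 32.0 kJ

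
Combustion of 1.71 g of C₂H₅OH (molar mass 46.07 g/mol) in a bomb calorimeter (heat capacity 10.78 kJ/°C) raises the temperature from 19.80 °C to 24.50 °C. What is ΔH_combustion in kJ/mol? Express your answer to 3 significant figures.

ΔT = 24.50 − 19.80 = 4.70 °C
q_cal = C_cal × ΔT = 10.78 × 4.70 = 50.666 kJ
n = 1.71 / 46.07 = 0.037117 mol
q_rxn = −q_cal = -50.666 kJ
ΔH = -50.666 / 0.037117 = -1365 kJ/mol

ΔH = -1370 kJ/mol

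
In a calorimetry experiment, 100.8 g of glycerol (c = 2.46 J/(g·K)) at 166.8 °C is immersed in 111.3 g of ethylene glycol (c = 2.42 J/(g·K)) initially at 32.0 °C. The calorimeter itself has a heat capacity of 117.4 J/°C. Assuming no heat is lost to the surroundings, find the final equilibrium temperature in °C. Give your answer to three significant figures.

T_f = 84.7 °C

Heat lost by glycerol = heat gained by ethylene glycol + calorimeter.
(100.8)(2.46)(166.8 − T) = [(111.3)(2.42) + 117.4](T − 32.0)
247.968 (166.8 − T) = 386.746 (T − 32.0)
41361 − 247.968 T = 386.746 T − 12376
53737 = 634.714 T
T = 84.66 °C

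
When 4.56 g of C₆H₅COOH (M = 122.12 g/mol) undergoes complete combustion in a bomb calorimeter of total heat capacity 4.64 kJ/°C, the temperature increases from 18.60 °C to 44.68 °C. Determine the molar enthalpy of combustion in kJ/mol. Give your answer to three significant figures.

ΔT = 44.68 − 18.60 = 26.08 °C
q_cal = C_cal × ΔT = 4.64 × 26.08 = 121.0112 kJ
n = 4.56 / 122.12 = 0.03734 mol
q_rxn = −q_cal = -121.0112 kJ
ΔH = -121.0112 / 0.03734 = -3241 kJ/mol

ΔH = -3240 kJ/mol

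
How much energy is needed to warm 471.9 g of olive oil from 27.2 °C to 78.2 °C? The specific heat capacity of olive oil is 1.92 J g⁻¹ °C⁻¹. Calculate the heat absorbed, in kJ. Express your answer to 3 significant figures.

q = 46.2 kJ

q = m c ΔT = 471.9 × 1.92 × (78.2 − 27.2)
q = 471.9 × 1.92 × 51.0 = 46210 J = 46.2 kJ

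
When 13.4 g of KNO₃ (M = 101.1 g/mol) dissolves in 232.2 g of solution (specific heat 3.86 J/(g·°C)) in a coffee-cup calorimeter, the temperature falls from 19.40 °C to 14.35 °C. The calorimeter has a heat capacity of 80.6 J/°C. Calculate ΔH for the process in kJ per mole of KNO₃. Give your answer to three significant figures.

ΔH = 37.2 kJ/mol

|ΔT| = |14.35 − 19.40| = 5.05 °C
|q_surr| = (232.2 × 3.86 + 80.6) × 5.05 = 976.892 × 5.05 = 4933 J
n(KNO₃) = 13.4 / 101.1 = 0.1325 mol
Temperature fell, so q_rxn = +|q_surr| = 4.933 kJ
ΔH = q_rxn / n = 37.23 kJ/mol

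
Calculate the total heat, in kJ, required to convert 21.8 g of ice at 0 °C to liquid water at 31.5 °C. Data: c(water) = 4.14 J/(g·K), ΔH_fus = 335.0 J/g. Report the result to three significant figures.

q = 10.1 kJ

q1 (melt at 0 °C): 21.8 × 335.0 = 7303 J
q2 (heat water 0.0→31.5 °C): 21.8 × 4.14 × 31.5 = 2843 J
Total: 7303 + 2843 = 10146 J = 10.1 kJ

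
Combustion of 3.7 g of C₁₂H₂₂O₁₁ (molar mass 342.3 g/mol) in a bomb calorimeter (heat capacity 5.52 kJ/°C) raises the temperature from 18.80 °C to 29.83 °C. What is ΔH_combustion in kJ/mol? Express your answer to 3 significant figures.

ΔH = -5630 kJ/mol

ΔT = 29.83 − 18.80 = 11.03 °C
q_cal = C_cal × ΔT = 5.52 × 11.03 = 60.8856 kJ
n = 3.7 / 342.3 = 0.01081 mol
q_rxn = −q_cal = -60.8856 kJ
ΔH = -60.8856 / 0.01081 = -5632 kJ/mol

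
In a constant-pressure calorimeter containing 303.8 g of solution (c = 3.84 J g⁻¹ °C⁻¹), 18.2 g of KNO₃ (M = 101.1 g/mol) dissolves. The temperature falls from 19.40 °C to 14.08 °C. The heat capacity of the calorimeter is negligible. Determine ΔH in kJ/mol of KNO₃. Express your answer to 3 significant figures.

|ΔT| = |14.08 − 19.40| = 5.32 °C
|q_surr| = (303.8 × 3.84) × 5.32 = 1166.592 × 5.32 = 6206 J
n(KNO₃) = 18.2 / 101.1 = 0.1800 mol
Temperature fell, so q_rxn = +|q_surr| = 6.206 kJ
ΔH = q_rxn / n = 34.48 kJ/mol

ΔH = 34.5 kJ/mol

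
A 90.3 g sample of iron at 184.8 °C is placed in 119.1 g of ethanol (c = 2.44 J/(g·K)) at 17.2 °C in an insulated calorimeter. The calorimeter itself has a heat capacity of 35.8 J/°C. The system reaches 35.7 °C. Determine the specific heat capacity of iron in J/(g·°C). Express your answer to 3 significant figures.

q_gained = (119.1 × 2.44 + 35.8) × (35.7 − 17.2) = 6038 J
q_lost = 90.3 × c × (184.8 − 35.7) = 13463.73 c
Set equal: c = 6038 / 13463.73 = 0.448 J/(g·°C)

c = 0.448 J/(g·°C)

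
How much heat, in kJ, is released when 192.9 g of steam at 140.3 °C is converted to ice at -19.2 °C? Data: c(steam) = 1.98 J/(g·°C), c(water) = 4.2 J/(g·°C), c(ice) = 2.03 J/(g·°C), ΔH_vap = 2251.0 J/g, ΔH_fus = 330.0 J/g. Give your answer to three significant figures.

q1 (cool steam 140.3→100 °C): 192.9 × 1.98 × 40.3 = 15392 J
q2 (condense at 100 °C): 192.9 × 2251.0 = 434218 J
q3 (cool water 100→0 °C): 192.9 × 4.2 × 100.0 = 81018 J
q4 (freeze at 0 °C): 192.9 × 330.0 = 63657 J
q5 (cool ice 0→-19.2 °C): 192.9 × 2.03 × 19.2 = 7518 J
Total: 15392 + 434218 + 81018 + 63657 + 7518 = 601803 J = 602 kJ

q = 602 kJ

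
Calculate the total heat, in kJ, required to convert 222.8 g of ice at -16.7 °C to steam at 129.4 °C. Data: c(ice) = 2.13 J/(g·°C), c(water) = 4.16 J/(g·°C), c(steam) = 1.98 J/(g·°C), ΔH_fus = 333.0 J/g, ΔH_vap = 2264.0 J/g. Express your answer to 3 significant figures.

q1 (heat ice -16.7→0.0 °C): 222.8 × 2.13 × 16.7 = 7925 J
q2 (melt at 0 °C): 222.8 × 333.0 = 74192 J
q3 (heat water 0.0→100.0 °C): 222.8 × 4.16 × 100.0 = 92685 J
q4 (vaporize at 100 °C): 222.8 × 2264.0 = 504419 J
q5 (heat steam 100.0→129.4 °C): 222.8 × 1.98 × 29.4 = 12970 J
Total: 7925 + 74192 + 92685 + 504419 + 12970 = 692191 J = 692 kJ

q = 692 kJ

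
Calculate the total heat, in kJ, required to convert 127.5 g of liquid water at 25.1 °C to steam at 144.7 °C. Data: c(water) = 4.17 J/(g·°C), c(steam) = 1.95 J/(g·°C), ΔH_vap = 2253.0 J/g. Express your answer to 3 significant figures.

q1 (heat water 25.1→100.0 °C): 127.5 × 4.17 × 74.9 = 39822 J
q2 (vaporize at 100 °C): 127.5 × 2253.0 = 287258 J
q3 (heat steam 100.0→144.7 °C): 127.5 × 1.95 × 44.7 = 11114 J
Total: 39822 + 287258 + 11114 = 338194 J = 338 kJ

q = 338 kJ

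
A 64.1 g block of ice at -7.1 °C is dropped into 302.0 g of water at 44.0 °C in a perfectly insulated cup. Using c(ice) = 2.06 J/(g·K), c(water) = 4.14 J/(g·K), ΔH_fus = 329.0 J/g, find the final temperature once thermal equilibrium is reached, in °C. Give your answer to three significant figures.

Heat to bring ice to 0 °C and melt it: q₁ = 64.1×2.06×7.1 + 64.1×329.0 = 22026 J
Heat the water can supply cooling to 0 °C: 302.0×4.14×44.0 = 55012.3 J > q₁, so all ice melts.
Energy balance: 302.0×4.14×(44.0 − T) = 22026 + 64.1×4.14×(T − 0)
1250.28(44.0 − T) = 22026 + 265.374 T
55012.3 − 22026 = 1515.654 T
T = 32986.3 / 1515.654 = 21.76 °C

T_f = 21.8 °C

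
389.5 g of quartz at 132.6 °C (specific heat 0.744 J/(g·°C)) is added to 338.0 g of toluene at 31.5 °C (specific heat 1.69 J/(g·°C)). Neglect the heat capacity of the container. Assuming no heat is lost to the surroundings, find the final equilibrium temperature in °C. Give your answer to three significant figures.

Heat lost by quartz = heat gained by toluene.
(389.5)(0.744)(132.6 − T) = (338.0)(1.69)(T − 31.5)
289.788 (132.6 − T) = 571.22 (T − 31.5)
38426 − 289.788 T = 571.22 T − 17993
56419 = 861.008 T
T = 65.53 °C

T_f = 65.5 °C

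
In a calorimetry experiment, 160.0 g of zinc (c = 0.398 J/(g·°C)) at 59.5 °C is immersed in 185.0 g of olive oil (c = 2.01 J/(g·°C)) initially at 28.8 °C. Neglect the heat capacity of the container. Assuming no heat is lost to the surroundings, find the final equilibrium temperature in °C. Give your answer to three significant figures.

T_f = 33.3 °C

Heat lost by zinc = heat gained by olive oil.
(160.0)(0.398)(59.5 − T) = (185.0)(2.01)(T − 28.8)
63.68 (59.5 − T) = 371.85 (T − 28.8)
3789.0 − 63.68 T = 371.85 T − 10709
14498.0 = 435.53 T
T = 33.29 °C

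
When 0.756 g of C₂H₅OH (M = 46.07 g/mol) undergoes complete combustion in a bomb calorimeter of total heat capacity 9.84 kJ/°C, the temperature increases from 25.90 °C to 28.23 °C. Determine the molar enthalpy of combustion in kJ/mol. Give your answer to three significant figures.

ΔT = 28.23 − 25.90 = 2.33 °C
q_cal = C_cal × ΔT = 9.84 × 2.33 = 22.9272 kJ
n = 0.756 / 46.07 = 0.01641 mol
q_rxn = −q_cal = -22.9272 kJ
ΔH = -22.9272 / 0.01641 = -1397 kJ/mol

ΔH = -1400 kJ/mol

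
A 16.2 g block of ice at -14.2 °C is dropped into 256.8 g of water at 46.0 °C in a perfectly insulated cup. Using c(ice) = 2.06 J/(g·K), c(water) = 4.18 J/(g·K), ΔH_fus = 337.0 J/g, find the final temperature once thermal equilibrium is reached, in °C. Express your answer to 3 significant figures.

T_f = 38.1 °C

Heat to bring ice to 0 °C and melt it: q₁ = 16.2×2.06×14.2 + 16.2×337.0 = 5933.3 J
Heat the water can supply cooling to 0 °C: 256.8×4.18×46.0 = 49377.5 J > q₁, so all ice melts.
Energy balance: 256.8×4.18×(46.0 − T) = 5933.3 + 16.2×4.18×(T − 0)
1073.424(46.0 − T) = 5933.3 + 67.716 T
49377.5 − 5933.3 = 1141.140 T
T = 43444.2 / 1141.140 = 38.07 °C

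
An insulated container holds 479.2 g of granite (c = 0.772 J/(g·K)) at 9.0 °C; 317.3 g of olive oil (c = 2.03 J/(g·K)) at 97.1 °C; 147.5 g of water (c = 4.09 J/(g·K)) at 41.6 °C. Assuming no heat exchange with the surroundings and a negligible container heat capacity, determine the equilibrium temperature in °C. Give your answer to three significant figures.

T_f = 56.2 °C

Σ mᵢcᵢ(T − Tᵢ) = 0  ⇒  T = Σ mᵢcᵢTᵢ / Σ mᵢcᵢ
Σ mᵢcᵢ = 479.2×0.772 + 317.3×2.03 + 147.5×4.09 = 1617.3364
Σ mᵢcᵢTᵢ = 369.9424×9.0 + 644.119×97.1 + 603.275×41.6 = 90970
T = 90970 / 1617.3364 = 56.247 °C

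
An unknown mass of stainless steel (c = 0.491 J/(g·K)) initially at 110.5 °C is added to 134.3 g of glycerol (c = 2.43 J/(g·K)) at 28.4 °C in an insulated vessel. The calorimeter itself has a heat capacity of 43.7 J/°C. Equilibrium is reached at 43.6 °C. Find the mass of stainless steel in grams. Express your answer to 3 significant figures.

m = 171 g

q_gained = (134.3 × 2.43 + 43.7) × (43.6 − 28.4) = 5625 J
q_lost = m × 0.491 × (110.5 − 43.6) = 32.8479 m
m = 5625 / 32.8479 = 171 g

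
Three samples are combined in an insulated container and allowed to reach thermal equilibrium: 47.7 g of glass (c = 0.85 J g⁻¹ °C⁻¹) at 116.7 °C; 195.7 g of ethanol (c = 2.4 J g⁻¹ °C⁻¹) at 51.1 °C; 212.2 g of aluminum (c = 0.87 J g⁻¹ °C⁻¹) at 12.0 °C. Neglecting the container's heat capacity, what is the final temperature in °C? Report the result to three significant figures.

Σ mᵢcᵢ(T − Tᵢ) = 0  ⇒  T = Σ mᵢcᵢTᵢ / Σ mᵢcᵢ
Σ mᵢcᵢ = 47.7×0.85 + 195.7×2.4 + 212.2×0.87 = 694.839
Σ mᵢcᵢTᵢ = 40.545×116.7 + 469.68×51.1 + 184.614×12.0 = 30948
T = 30948 / 694.839 = 44.54 °C

T_f = 44.5 °C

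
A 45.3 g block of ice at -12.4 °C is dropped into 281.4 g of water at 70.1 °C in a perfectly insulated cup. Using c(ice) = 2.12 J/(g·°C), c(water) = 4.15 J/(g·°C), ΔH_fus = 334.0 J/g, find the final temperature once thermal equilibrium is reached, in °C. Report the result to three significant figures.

Heat to bring ice to 0 °C and melt it: q₁ = 45.3×2.12×12.4 + 45.3×334.0 = 16321 J
Heat the water can supply cooling to 0 °C: 281.4×4.15×70.1 = 81863.5 J > q₁, so all ice melts.
Energy balance: 281.4×4.15×(70.1 − T) = 16321 + 45.3×4.15×(T − 0)
1167.81(70.1 − T) = 16321 + 187.995 T
81863.5 − 16321 = 1355.805 T
T = 65542.5 / 1355.805 = 48.34 °C

T_f = 48.3 °C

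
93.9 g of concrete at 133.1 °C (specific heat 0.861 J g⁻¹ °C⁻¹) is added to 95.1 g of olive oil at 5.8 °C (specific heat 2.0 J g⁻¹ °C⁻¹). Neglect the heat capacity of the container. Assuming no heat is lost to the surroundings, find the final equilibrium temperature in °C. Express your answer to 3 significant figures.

T_f = 43.8 °C

Heat lost by concrete = heat gained by olive oil.
(93.9)(0.861)(133.1 − T) = (95.1)(2.0)(T − 5.8)
80.8479 (133.1 − T) = 190.2 (T − 5.8)
10761 − 80.8479 T = 190.2 T − 1103.2
11864.2 = 271.0479 T
T = 43.77 °C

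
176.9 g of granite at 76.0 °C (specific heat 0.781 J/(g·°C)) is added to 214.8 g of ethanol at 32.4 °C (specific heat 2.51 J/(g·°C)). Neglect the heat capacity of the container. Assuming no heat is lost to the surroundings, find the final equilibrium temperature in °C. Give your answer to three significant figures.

Heat lost by granite = heat gained by ethanol.
(176.9)(0.781)(76.0 − T) = (214.8)(2.51)(T − 32.4)
138.1589 (76.0 − T) = 539.148 (T − 32.4)
10500 − 138.1589 T = 539.148 T − 17468
27968 = 677.3069 T
T = 41.29 °C

T_f = 41.3 °C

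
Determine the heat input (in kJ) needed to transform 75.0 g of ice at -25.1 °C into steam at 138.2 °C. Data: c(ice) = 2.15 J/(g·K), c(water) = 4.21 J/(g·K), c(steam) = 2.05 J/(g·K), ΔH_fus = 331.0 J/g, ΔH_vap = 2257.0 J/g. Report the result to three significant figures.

q = 236 kJ

q1 (heat ice -25.1→0.0 °C): 75.0 × 2.15 × 25.1 = 4047 J
q2 (melt at 0 °C): 75.0 × 331.0 = 24825 J
q3 (heat water 0.0→100.0 °C): 75.0 × 4.21 × 100.0 = 31575 J
q4 (vaporize at 100 °C): 75.0 × 2257.0 = 169275 J
q5 (heat steam 100.0→138.2 °C): 75.0 × 2.05 × 38.2 = 5873 J
Total: 4047 + 24825 + 31575 + 169275 + 5873 = 235595 J = 236 kJ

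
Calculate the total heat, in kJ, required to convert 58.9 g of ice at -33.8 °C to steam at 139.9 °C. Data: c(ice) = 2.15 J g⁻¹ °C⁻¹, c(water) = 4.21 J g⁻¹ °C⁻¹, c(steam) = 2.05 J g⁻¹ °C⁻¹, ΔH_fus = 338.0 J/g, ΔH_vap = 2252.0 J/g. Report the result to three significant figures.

q1 (heat ice -33.8→0.0 °C): 58.9 × 2.15 × 33.8 = 4280 J
q2 (melt at 0 °C): 58.9 × 338.0 = 19908 J
q3 (heat water 0.0→100.0 °C): 58.9 × 4.21 × 100.0 = 24797 J
q4 (vaporize at 100 °C): 58.9 × 2252.0 = 132643 J
q5 (heat steam 100.0→139.9 °C): 58.9 × 2.05 × 39.9 = 4818 J
Total: 4280 + 19908 + 24797 + 132643 + 4818 = 186446 J = 186 kJ

q = 186 kJ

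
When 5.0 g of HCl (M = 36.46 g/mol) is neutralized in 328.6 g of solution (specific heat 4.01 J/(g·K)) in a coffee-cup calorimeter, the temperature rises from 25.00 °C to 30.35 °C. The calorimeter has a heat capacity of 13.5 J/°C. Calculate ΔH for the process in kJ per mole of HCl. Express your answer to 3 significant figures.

|ΔT| = |30.35 − 25.00| = 5.35 °C
|q_surr| = (328.6 × 4.01 + 13.5) × 5.35 = 1331.186 × 5.35 = 7122 J
n(HCl) = 5.0 / 36.46 = 0.1371 mol
Temperature rose, so q_rxn = −|q_surr| = -7.122 kJ
ΔH = q_rxn / n = -51.947 kJ/mol

ΔH = -51.9 kJ/mol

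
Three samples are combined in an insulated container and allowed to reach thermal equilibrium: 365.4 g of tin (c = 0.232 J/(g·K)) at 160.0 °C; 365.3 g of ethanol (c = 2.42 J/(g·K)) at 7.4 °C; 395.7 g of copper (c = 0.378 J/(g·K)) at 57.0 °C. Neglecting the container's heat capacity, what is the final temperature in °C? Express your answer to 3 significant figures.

T_f = 25.6 °C

Σ mᵢcᵢ(T − Tᵢ) = 0  ⇒  T = Σ mᵢcᵢTᵢ / Σ mᵢcᵢ
Σ mᵢcᵢ = 365.4×0.232 + 365.3×2.42 + 395.7×0.378 = 1118.3734
Σ mᵢcᵢTᵢ = 84.7728×160.0 + 884.026×7.4 + 149.5746×57.0 = 28631
T = 28631 / 1118.3734 = 25.60 °C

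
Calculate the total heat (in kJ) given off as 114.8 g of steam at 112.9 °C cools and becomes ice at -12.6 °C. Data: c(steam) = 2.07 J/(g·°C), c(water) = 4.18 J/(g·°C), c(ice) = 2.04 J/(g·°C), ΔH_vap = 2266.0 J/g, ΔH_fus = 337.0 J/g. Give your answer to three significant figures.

q = 353 kJ

q1 (cool steam 112.9→100 °C): 114.8 × 2.07 × 12.9 = 3066 J
q2 (condense at 100 °C): 114.8 × 2266.0 = 260137 J
q3 (cool water 100→0 °C): 114.8 × 4.18 × 100.0 = 47986 J
q4 (freeze at 0 °C): 114.8 × 337.0 = 38688 J
q5 (cool ice 0→-12.6 °C): 114.8 × 2.04 × 12.6 = 2951 J
Total: 3066 + 260137 + 47986 + 38688 + 2951 = 352828 J = 353 kJ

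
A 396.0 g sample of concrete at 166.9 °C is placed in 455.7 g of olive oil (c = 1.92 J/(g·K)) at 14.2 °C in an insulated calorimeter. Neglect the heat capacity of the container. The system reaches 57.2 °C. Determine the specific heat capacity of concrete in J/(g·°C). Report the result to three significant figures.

c = 0.866 J/(g·°C)

q_gained = (455.7 × 1.92) × (57.2 − 14.2) = 37620 J
q_lost = 396.0 × c × (166.9 − 57.2) = 43441.2 c
Set equal: c = 37620 / 43441.2 = 0.866 J/(g·°C)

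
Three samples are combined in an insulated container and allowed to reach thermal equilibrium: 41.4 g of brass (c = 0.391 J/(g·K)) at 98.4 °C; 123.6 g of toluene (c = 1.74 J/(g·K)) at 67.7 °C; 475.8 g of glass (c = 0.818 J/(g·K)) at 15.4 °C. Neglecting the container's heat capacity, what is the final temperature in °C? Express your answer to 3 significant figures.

Σ mᵢcᵢ(T − Tᵢ) = 0  ⇒  T = Σ mᵢcᵢTᵢ / Σ mᵢcᵢ
Σ mᵢcᵢ = 41.4×0.391 + 123.6×1.74 + 475.8×0.818 = 620.4558
Σ mᵢcᵢTᵢ = 16.1874×98.4 + 215.064×67.7 + 389.2044×15.4 = 22146
T = 22146 / 620.4558 = 35.69 °C

T_f = 35.7 °C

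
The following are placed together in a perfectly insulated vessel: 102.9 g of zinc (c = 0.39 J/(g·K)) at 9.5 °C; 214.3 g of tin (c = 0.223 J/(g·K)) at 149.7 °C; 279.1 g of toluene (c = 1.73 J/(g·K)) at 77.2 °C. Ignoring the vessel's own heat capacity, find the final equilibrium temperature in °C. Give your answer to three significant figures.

Σ mᵢcᵢ(T − Tᵢ) = 0  ⇒  T = Σ mᵢcᵢTᵢ / Σ mᵢcᵢ
Σ mᵢcᵢ = 102.9×0.39 + 214.3×0.223 + 279.1×1.73 = 570.7629
Σ mᵢcᵢTᵢ = 40.131×9.5 + 47.7889×149.7 + 482.843×77.2 = 44811
T = 44811 / 570.7629 = 78.51 °C

T_f = 78.5 °C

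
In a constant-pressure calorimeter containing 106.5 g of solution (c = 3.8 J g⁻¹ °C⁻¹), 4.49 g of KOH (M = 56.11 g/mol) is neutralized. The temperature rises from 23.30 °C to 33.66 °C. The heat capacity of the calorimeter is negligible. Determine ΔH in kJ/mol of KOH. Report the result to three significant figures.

|ΔT| = |33.66 − 23.30| = 10.36 °C
|q_surr| = (106.5 × 3.8) × 10.36 = 404.7 × 10.36 = 4193 J
n(KOH) = 4.49 / 56.11 = 0.08002 mol
Temperature rose, so q_rxn = −|q_surr| = -4.193 kJ
ΔH = q_rxn / n = -52.40 kJ/mol

ΔH = -52.4 kJ/mol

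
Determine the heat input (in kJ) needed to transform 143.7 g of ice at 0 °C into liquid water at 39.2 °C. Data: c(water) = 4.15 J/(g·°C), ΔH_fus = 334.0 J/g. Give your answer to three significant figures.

q = 71.4 kJ

q1 (melt at 0 °C): 143.7 × 334.0 = 47996 J
q2 (heat water 0.0→39.2 °C): 143.7 × 4.15 × 39.2 = 23377 J
Total: 47996 + 23377 = 71373 J = 71.4 kJ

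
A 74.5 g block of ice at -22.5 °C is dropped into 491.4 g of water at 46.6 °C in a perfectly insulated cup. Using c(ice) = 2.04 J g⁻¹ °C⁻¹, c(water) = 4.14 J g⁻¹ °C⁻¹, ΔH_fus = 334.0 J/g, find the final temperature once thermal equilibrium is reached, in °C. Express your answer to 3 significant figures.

T_f = 28.4 °C

Heat to bring ice to 0 °C and melt it: q₁ = 74.5×2.04×22.5 + 74.5×334.0 = 28303 J
Heat the water can supply cooling to 0 °C: 491.4×4.14×46.6 = 94802.9 J > q₁, so all ice melts.
Energy balance: 491.4×4.14×(46.6 − T) = 28303 + 74.5×4.14×(T − 0)
2034.396(46.6 − T) = 28303 + 308.43 T
94802.9 − 28303 = 2342.826 T
T = 66499.9 / 2342.826 = 28.38 °C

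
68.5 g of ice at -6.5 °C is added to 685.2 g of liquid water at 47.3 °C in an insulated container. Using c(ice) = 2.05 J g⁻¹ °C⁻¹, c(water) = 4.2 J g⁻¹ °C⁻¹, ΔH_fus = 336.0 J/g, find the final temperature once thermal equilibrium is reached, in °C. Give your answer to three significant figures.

Heat to bring ice to 0 °C and melt it: q₁ = 68.5×2.05×6.5 + 68.5×336.0 = 23929 J
Heat the water can supply cooling to 0 °C: 685.2×4.2×47.3 = 136122 J > q₁, so all ice melts.
Energy balance: 685.2×4.2×(47.3 − T) = 23929 + 68.5×4.2×(T − 0)
2877.84(47.3 − T) = 23929 + 287.7 T
136122 − 23929 = 3165.54 T
T = 112193 / 3165.54 = 35.44 °C

T_f = 35.4 °C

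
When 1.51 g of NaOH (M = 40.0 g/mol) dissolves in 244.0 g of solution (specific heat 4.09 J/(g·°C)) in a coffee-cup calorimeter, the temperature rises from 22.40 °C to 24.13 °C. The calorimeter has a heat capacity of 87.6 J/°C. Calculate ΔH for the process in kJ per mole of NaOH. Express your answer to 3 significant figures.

ΔH = -49.7 kJ/mol

|ΔT| = |24.13 − 22.40| = 1.73 °C
|q_surr| = (244.0 × 4.09 + 87.6) × 1.73 = 1085.56 × 1.73 = 1878 J
n(NaOH) = 1.51 / 40.0 = 0.03775 mol
Temperature rose, so q_rxn = −|q_surr| = -1.878 kJ
ΔH = q_rxn / n = -49.748 kJ/mol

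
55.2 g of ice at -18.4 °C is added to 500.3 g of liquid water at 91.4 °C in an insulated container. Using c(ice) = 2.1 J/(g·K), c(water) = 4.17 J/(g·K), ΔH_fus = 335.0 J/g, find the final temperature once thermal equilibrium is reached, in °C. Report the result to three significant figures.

Heat to bring ice to 0 °C and melt it: q₁ = 55.2×2.1×18.4 + 55.2×335.0 = 20625 J
Heat the water can supply cooling to 0 °C: 500.3×4.17×91.4 = 190683 J > q₁, so all ice melts.
Energy balance: 500.3×4.17×(91.4 − T) = 20625 + 55.2×4.17×(T − 0)
2086.251(91.4 − T) = 20625 + 230.184 T
190683 − 20625 = 2316.435 T
T = 170058 / 2316.435 = 73.41 °C

T_f = 73.4 °C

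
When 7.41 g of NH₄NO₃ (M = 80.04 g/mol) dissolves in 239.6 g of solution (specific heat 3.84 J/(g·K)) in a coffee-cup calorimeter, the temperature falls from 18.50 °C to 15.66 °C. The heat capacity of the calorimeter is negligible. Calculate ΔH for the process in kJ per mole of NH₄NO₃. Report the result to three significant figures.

ΔH = 28.2 kJ/mol

|ΔT| = |15.66 − 18.50| = 2.84 °C
|q_surr| = (239.6 × 3.84) × 2.84 = 920.064 × 2.84 = 2613 J
n(NH₄NO₃) = 7.41 / 80.04 = 0.09258 mol
Temperature fell, so q_rxn = +|q_surr| = 2.613 kJ
ΔH = q_rxn / n = 28.22 kJ/mol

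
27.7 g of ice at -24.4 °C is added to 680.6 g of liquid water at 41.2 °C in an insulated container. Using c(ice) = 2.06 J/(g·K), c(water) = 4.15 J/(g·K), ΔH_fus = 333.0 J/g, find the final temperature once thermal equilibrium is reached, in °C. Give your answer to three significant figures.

T_f = 36.0 °C

Heat to bring ice to 0 °C and melt it: q₁ = 27.7×2.06×24.4 + 27.7×333.0 = 10616 J
Heat the water can supply cooling to 0 °C: 680.6×4.15×41.2 = 116369 J > q₁, so all ice melts.
Energy balance: 680.6×4.15×(41.2 − T) = 10616 + 27.7×4.15×(T − 0)
2824.49(41.2 − T) = 10616 + 114.955 T
116369 − 10616 = 2939.445 T
T = 105753 / 2939.445 = 35.98 °C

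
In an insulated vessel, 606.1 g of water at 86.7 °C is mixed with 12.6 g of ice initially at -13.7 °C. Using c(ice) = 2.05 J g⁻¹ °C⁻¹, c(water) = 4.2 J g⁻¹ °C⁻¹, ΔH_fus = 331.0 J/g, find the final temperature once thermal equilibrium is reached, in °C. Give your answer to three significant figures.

T_f = 83.2 °C

Heat to bring ice to 0 °C and melt it: q₁ = 12.6×2.05×13.7 + 12.6×331.0 = 4524.5 J
Heat the water can supply cooling to 0 °C: 606.1×4.2×86.7 = 220705 J > q₁, so all ice melts.
Energy balance: 606.1×4.2×(86.7 − T) = 4524.5 + 12.6×4.2×(T − 0)
2545.62(86.7 − T) = 4524.5 + 52.92 T
220705 − 4524.5 = 2598.54 T
T = 216180.5 / 2598.54 = 83.19 °C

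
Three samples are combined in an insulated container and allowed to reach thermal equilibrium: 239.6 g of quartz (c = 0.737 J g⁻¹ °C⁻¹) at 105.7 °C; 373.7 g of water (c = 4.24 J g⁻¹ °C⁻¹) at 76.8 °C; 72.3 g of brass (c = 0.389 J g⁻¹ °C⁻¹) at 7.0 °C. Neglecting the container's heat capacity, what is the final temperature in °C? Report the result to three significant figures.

T_f = 78.6 °C

Σ mᵢcᵢ(T − Tᵢ) = 0  ⇒  T = Σ mᵢcᵢTᵢ / Σ mᵢcᵢ
Σ mᵢcᵢ = 239.6×0.737 + 373.7×4.24 + 72.3×0.389 = 1789.1979
Σ mᵢcᵢTᵢ = 176.5852×105.7 + 1584.488×76.8 + 28.1247×7.0 = 140550
T = 140550 / 1789.1979 = 78.55 °C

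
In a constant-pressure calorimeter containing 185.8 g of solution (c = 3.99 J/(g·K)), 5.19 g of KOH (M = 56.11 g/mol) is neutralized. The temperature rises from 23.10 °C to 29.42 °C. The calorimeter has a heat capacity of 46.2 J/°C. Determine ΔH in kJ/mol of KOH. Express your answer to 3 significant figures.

ΔH = -53.8 kJ/mol

|ΔT| = |29.42 − 23.10| = 6.32 °C
|q_surr| = (185.8 × 3.99 + 46.2) × 6.32 = 787.542 × 6.32 = 4977 J
n(KOH) = 5.19 / 56.11 = 0.09250 mol
Temperature rose, so q_rxn = −|q_surr| = -4.977 kJ
ΔH = q_rxn / n = -53.81 kJ/mol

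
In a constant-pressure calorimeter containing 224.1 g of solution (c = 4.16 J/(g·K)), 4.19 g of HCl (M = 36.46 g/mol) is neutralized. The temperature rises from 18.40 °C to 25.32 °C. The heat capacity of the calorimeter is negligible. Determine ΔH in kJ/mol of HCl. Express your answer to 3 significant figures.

ΔH = -56.1 kJ/mol

|ΔT| = |25.32 − 18.40| = 6.92 °C
|q_surr| = (224.1 × 4.16) × 6.92 = 932.256 × 6.92 = 6451 J
n(HCl) = 4.19 / 36.46 = 0.1149 mol
Temperature rose, so q_rxn = −|q_surr| = -6.451 kJ
ΔH = q_rxn / n = -56.14 kJ/mol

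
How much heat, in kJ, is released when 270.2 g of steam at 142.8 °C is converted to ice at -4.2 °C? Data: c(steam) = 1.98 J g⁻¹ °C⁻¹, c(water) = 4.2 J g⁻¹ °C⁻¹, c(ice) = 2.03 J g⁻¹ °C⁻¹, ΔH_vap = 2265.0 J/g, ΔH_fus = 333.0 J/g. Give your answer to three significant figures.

q = 841 kJ

q1 (cool steam 142.8→100 °C): 270.2 × 1.98 × 42.8 = 22898 J
q2 (condense at 100 °C): 270.2 × 2265.0 = 612003 J
q3 (cool water 100→0 °C): 270.2 × 4.2 × 100.0 = 113484 J
q4 (freeze at 0 °C): 270.2 × 333.0 = 89977 J
q5 (cool ice 0→-4.2 °C): 270.2 × 2.03 × 4.2 = 2304 J
Total: 22898 + 612003 + 113484 + 89977 + 2304 = 840666 J = 841 kJ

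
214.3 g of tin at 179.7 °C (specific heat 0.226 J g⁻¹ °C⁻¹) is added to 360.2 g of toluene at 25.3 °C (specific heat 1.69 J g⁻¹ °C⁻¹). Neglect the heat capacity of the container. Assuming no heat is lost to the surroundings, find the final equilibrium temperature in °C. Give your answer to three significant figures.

Heat lost by tin = heat gained by toluene.
(214.3)(0.226)(179.7 − T) = (360.2)(1.69)(T − 25.3)
48.4318 (179.7 − T) = 608.738 (T − 25.3)
8703.2 − 48.4318 T = 608.738 T − 15401
24104.2 = 657.1698 T
T = 36.68 °C

T_f = 36.7 °C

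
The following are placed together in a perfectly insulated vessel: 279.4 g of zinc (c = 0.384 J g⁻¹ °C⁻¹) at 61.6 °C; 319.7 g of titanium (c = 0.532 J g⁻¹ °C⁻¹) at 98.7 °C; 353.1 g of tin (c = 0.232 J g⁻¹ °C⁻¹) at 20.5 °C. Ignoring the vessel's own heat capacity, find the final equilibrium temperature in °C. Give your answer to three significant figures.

Σ mᵢcᵢ(T − Tᵢ) = 0  ⇒  T = Σ mᵢcᵢTᵢ / Σ mᵢcᵢ
Σ mᵢcᵢ = 279.4×0.384 + 319.7×0.532 + 353.1×0.232 = 359.2892
Σ mᵢcᵢTᵢ = 107.2896×61.6 + 170.0804×98.7 + 81.9192×20.5 = 25075
T = 25075 / 359.2892 = 69.79 °C

T_f = 69.8 °C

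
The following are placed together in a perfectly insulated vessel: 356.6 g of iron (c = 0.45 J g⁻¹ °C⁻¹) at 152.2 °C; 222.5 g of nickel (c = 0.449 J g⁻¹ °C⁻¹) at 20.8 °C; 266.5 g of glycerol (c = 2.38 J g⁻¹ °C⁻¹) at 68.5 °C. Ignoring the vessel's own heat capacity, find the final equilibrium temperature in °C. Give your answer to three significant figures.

Σ mᵢcᵢ(T − Tᵢ) = 0  ⇒  T = Σ mᵢcᵢTᵢ / Σ mᵢcᵢ
Σ mᵢcᵢ = 356.6×0.45 + 222.5×0.449 + 266.5×2.38 = 894.6425
Σ mᵢcᵢTᵢ = 160.47×152.2 + 99.9025×20.8 + 634.27×68.5 = 69949
T = 69949 / 894.6425 = 78.19 °C

T_f = 78.2 °C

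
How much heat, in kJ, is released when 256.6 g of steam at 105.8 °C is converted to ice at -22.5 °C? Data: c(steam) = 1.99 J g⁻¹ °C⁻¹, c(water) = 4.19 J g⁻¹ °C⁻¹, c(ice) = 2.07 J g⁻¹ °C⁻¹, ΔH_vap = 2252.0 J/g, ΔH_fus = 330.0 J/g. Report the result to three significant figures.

q = 785 kJ

q1 (cool steam 105.8→100 °C): 256.6 × 1.99 × 5.8 = 2962 J
q2 (condense at 100 °C): 256.6 × 2252.0 = 577863 J
q3 (cool water 100→0 °C): 256.6 × 4.19 × 100.0 = 107515 J
q4 (freeze at 0 °C): 256.6 × 330.0 = 84678 J
q5 (cool ice 0→-22.5 °C): 256.6 × 2.07 × 22.5 = 11951 J
Total: 2962 + 577863 + 107515 + 84678 + 11951 = 784969 J = 785 kJ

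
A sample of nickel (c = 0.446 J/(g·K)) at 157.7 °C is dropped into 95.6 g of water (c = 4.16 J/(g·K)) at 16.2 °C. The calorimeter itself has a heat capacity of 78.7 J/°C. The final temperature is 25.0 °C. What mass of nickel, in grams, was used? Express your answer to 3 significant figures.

m = 70.8 g

q_gained = (95.6 × 4.16 + 78.7) × (25.0 − 16.2) = 4192 J
q_lost = m × 0.446 × (157.7 − 25.0) = 59.1842 m
m = 4192 / 59.1842 = 70.8 g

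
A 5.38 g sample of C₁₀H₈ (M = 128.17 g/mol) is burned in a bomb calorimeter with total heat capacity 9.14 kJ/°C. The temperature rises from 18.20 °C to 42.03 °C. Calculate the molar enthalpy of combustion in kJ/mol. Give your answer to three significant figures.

ΔH = -5190 kJ/mol

ΔT = 42.03 − 18.20 = 23.83 °C
q_cal = C_cal × ΔT = 9.14 × 23.83 = 217.8062 kJ
n = 5.38 / 128.17 = 0.04198 mol
q_rxn = −q_cal = -217.8062 kJ
ΔH = -217.8062 / 0.04198 = -5188 kJ/mol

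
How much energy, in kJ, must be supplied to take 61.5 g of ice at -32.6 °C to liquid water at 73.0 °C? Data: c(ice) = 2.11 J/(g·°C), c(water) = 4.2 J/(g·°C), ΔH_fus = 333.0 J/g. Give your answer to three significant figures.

q1 (heat ice -32.6→0.0 °C): 61.5 × 2.11 × 32.6 = 4230 J
q2 (melt at 0 °C): 61.5 × 333.0 = 20480 J
q3 (heat water 0.0→73.0 °C): 61.5 × 4.2 × 73.0 = 18856 J
Total: 4230 + 20480 + 18856 = 43566 J = 43.6 kJ

q = 43.6 kJ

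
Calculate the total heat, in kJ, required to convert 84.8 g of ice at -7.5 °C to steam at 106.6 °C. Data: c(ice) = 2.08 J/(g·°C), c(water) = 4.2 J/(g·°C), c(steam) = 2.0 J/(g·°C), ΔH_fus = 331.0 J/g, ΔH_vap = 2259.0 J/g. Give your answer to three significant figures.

q1 (heat ice -7.5→0.0 °C): 84.8 × 2.08 × 7.5 = 1323 J
q2 (melt at 0 °C): 84.8 × 331.0 = 28069 J
q3 (heat water 0.0→100.0 °C): 84.8 × 4.2 × 100.0 = 35616 J
q4 (vaporize at 100 °C): 84.8 × 2259.0 = 191563 J
q5 (heat steam 100.0→106.6 °C): 84.8 × 2.0 × 6.6 = 1119 J
Total: 1323 + 28069 + 35616 + 191563 + 1119 = 257690 J = 258 kJ

q = 258 kJ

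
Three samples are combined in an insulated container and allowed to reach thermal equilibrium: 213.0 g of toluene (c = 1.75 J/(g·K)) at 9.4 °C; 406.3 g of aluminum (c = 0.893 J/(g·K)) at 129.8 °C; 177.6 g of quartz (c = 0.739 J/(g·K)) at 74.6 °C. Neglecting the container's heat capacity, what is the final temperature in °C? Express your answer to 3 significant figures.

T_f = 69.7 °C

Σ mᵢcᵢ(T − Tᵢ) = 0  ⇒  T = Σ mᵢcᵢTᵢ / Σ mᵢcᵢ
Σ mᵢcᵢ = 213.0×1.75 + 406.3×0.893 + 177.6×0.739 = 866.8223
Σ mᵢcᵢTᵢ = 372.75×9.4 + 362.8259×129.8 + 131.2464×74.6 = 60390
T = 60390 / 866.8223 = 69.67 °C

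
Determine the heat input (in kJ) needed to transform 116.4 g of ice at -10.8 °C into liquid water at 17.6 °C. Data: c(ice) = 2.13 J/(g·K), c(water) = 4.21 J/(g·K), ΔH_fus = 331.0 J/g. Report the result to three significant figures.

q1 (heat ice -10.8→0.0 °C): 116.4 × 2.13 × 10.8 = 2678 J
q2 (melt at 0 °C): 116.4 × 331.0 = 38528 J
q3 (heat water 0.0→17.6 °C): 116.4 × 4.21 × 17.6 = 8625 J
Total: 2678 + 38528 + 8625 = 49831 J = 49.8 kJ

q = 49.8 kJ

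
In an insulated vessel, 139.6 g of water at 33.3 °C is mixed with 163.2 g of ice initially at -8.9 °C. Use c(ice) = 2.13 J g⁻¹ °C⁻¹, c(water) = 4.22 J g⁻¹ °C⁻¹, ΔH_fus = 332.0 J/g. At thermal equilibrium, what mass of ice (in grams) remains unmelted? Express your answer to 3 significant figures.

m_ice remaining = 113 g

Heat to warm all ice to 0 °C: 163.2×2.13×8.9 = 3093.8 J
Heat released by water cooling to 0 °C: 139.6×4.22×33.3 = 19617 J
19617 J < 3093.8 + 163.2×332.0 = 57276.2 J, so not all ice melts; final T = 0 °C.
Heat left for melting: 19617 − 3093.8 = 16523.2 J
Mass melted = 16523.2 / 332.0 = 49.77 g
Ice remaining = 163.2 − 49.77 = 113.43 g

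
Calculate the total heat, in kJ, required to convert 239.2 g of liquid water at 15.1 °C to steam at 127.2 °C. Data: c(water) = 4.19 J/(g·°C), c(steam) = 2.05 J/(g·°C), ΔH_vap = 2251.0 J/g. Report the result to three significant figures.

q1 (heat water 15.1→100.0 °C): 239.2 × 4.19 × 84.9 = 85091 J
q2 (vaporize at 100 °C): 239.2 × 2251.0 = 538439 J
q3 (heat steam 100.0→127.2 °C): 239.2 × 2.05 × 27.2 = 13338 J
Total: 85091 + 538439 + 13338 = 636868 J = 637 kJ

q = 637 kJ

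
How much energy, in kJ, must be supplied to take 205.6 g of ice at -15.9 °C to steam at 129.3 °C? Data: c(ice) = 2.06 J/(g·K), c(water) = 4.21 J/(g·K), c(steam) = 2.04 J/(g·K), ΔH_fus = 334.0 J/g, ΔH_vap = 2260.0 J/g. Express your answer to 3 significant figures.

q1 (heat ice -15.9→0.0 °C): 205.6 × 2.06 × 15.9 = 6734 J
q2 (melt at 0 °C): 205.6 × 334.0 = 68670 J
q3 (heat water 0.0→100.0 °C): 205.6 × 4.21 × 100.0 = 86558 J
q4 (vaporize at 100 °C): 205.6 × 2260.0 = 464656 J
q5 (heat steam 100.0→129.3 °C): 205.6 × 2.04 × 29.3 = 12289 J
Total: 6734 + 68670 + 86558 + 464656 + 12289 = 638907 J = 639 kJ

q = 639 kJ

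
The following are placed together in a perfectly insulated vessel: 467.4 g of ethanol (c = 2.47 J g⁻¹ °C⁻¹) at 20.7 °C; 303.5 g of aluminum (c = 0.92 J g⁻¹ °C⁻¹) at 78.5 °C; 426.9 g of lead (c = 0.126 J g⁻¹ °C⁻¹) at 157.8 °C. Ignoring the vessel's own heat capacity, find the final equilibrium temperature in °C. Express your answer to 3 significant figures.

T_f = 36.5 °C

Σ mᵢcᵢ(T − Tᵢ) = 0  ⇒  T = Σ mᵢcᵢTᵢ / Σ mᵢcᵢ
Σ mᵢcᵢ = 467.4×2.47 + 303.5×0.92 + 426.9×0.126 = 1487.4874
Σ mᵢcᵢTᵢ = 1154.478×20.7 + 279.22×78.5 + 53.7894×157.8 = 54304
T = 54304 / 1487.4874 = 36.51 °C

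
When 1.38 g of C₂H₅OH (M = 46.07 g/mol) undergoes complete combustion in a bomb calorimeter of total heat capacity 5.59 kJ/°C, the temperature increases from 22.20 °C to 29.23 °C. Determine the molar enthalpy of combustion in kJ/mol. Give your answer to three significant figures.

ΔT = 29.23 − 22.20 = 7.03 °C
q_cal = C_cal × ΔT = 5.59 × 7.03 = 39.2977 kJ
n = 1.38 / 46.07 = 0.02995 mol
q_rxn = −q_cal = -39.2977 kJ
ΔH = -39.2977 / 0.02995 = -1312 kJ/mol

ΔH = -1310 kJ/mol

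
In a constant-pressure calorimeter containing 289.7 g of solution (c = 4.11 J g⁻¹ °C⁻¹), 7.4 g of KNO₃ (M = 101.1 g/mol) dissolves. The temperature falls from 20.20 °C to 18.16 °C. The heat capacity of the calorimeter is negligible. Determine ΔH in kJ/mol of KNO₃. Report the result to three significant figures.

ΔH = 33.2 kJ/mol

|ΔT| = |18.16 − 20.20| = 2.04 °C
|q_surr| = (289.7 × 4.11) × 2.04 = 1190.667 × 2.04 = 2429 J
n(KNO₃) = 7.4 / 101.1 = 0.07319 mol
Temperature fell, so q_rxn = +|q_surr| = 2.429 kJ
ΔH = q_rxn / n = 33.19 kJ/mol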